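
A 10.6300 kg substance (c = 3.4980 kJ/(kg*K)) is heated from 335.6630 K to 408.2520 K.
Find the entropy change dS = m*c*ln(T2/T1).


T2/T1 = 1.2163
ln(T2/T1) = 0.1958
dS = 10.6300 * 3.4980 * 0.1958 = 7.2797 kJ/K

7.2797 kJ/K


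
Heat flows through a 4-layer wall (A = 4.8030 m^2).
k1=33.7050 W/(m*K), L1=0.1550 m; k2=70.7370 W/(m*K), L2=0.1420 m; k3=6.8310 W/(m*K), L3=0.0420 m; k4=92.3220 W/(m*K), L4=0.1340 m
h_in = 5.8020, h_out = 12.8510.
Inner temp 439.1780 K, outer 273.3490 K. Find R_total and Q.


R_conv_in = 1/(5.8020*4.8030) = 0.0359
R_1 = 0.1550/(33.7050*4.8030) = 0.0010
R_2 = 0.1420/(70.7370*4.8030) = 0.0004
R_3 = 0.0420/(6.8310*4.8030) = 0.0013
R_4 = 0.1340/(92.3220*4.8030) = 0.0003
R_conv_out = 1/(12.8510*4.8030) = 0.0162
R_total = 0.0550 K/W
Q = 165.8290 / 0.0550 = 3012.6737 W

R_total = 0.0550 K/W, Q = 3012.6737 W


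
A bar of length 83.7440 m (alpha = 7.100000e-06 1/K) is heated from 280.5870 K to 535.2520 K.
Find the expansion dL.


dT = 254.6650 K
dL = 7.100000e-06 * 83.7440 * 254.6650 = 0.151419 m
L_final = 83.895419 m

dL = 0.151419 m


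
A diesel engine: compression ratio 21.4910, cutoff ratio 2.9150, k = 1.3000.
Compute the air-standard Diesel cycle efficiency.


r^(k-1) = 2.5100
rc^k = 4.0182
eta = 0.5170 = 51.6989%

51.6989%


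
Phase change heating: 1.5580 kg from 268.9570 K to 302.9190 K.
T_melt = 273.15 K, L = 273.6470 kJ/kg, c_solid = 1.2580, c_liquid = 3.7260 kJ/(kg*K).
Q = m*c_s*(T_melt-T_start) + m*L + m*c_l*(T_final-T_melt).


Q1 (sensible, solid) = 1.5580 * 1.2580 * 4.1930 = 8.2181 kJ
Q2 (latent) = 1.5580 * 273.6470 = 426.3420 kJ
Q3 (sensible, liquid) = 1.5580 * 3.7260 * 29.7690 = 172.8123 kJ
Q_total = 607.3724 kJ

607.3724 kJ


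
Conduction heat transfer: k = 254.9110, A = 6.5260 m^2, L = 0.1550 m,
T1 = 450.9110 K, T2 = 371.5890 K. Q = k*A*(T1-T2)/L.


dT = 79.3220 K
Q = 254.9110 * 6.5260 * 79.3220 / 0.1550 = 851329.3454 W

851329.3454 W


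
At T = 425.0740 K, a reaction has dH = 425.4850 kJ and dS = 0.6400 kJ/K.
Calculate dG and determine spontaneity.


T*dS = 425.0740 * 0.6400 = 272.0474 kJ
dG = 425.4850 - 272.0474 = 153.4376 kJ (non-spontaneous)

dG = 153.4376 kJ, non-spontaneous


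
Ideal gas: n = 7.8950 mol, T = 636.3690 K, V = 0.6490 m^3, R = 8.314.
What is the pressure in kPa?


P = nRT/V = 7.8950 * 8.314 * 636.3690 / 0.6490
= 41770.6439 / 0.6490 = 64361.5468 Pa = 64.3615 kPa

64.3615 kPa


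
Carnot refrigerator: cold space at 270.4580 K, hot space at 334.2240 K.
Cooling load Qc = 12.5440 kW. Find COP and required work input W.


COP = 270.4580 / 63.7660 = 4.2414
W = 12.5440 / 4.2414 = 2.9575 kW

COP = 4.2414, W = 2.9575 kW


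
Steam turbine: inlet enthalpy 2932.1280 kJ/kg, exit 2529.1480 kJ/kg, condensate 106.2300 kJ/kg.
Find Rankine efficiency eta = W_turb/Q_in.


W = 402.9800 kJ/kg
Q_in = 2825.8980 kJ/kg
eta = 0.1426 = 14.2602%

eta = 14.2602%


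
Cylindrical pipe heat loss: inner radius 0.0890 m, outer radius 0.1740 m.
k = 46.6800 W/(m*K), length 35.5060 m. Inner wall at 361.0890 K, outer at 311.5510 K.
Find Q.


dT = 49.5380 K
ln(ro/ri) = 0.6704
Q = 2*pi*46.6800*35.5060*49.5380 / 0.6704 = 769492.9851 W

769492.9851 W


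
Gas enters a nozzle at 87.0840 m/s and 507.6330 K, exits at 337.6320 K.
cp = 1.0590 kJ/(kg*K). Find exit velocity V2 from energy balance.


dT = 170.0010 K
2*cp*1000*dT = 360062.1180
V1^2 = 7583.6231
V2 = sqrt(367645.7411) = 606.3380 m/s

606.3380 m/s


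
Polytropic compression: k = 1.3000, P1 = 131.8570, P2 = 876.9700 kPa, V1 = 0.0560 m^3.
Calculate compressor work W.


(k-1)/k = 0.2308
(P2/P1)^exp = 1.5484
W = 4.3333 * 131.8570 * 0.0560 * (1.5484 - 1) = 17.5488 kJ

17.5488 kJ


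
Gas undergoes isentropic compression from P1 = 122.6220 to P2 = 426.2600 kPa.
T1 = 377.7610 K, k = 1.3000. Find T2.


(k-1)/k = 0.2308
(P2/P1)^exp = 1.3331
T2 = 377.7610 * 1.3331 = 503.6024 K

503.6024 K


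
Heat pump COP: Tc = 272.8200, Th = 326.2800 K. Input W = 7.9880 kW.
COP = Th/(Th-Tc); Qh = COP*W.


COP = 326.2800 / 53.4600 = 6.1033
Qh = 6.1033 * 7.9880 = 48.7528 kW

COP = 6.1033, Qh = 48.7528 kW


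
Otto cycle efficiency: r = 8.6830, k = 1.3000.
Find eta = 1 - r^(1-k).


r^(k-1) = 1.9125
eta = 1 - 1/1.9125 = 0.4771 = 47.7124%

47.7124%


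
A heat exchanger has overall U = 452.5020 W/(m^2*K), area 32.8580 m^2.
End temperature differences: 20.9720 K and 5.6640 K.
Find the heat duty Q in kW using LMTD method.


LMTD = 11.6939 K
Q = 452.5020 * 32.8580 * 11.6939 = 173868.6331 W = 173.8686 kW

173.8686 kW


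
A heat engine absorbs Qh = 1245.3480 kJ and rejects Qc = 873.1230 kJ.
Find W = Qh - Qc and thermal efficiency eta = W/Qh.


W = 1245.3480 - 873.1230 = 372.2250 kJ
eta = 372.2250 / 1245.3480 = 0.2989 = 29.8892%

W = 372.2250 kJ, eta = 29.8892%


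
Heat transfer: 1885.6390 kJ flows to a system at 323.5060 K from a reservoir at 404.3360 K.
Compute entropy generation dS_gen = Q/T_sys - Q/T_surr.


dS_sys = 1885.6390/323.5060 = 5.8288 kJ/K
dS_surr = -1885.6390/404.3360 = -4.6635 kJ/K
dS_gen = 5.8288 - 4.6635 = 1.1652 kJ/K (irreversible)

dS_gen = 1.1652 kJ/K, irreversible


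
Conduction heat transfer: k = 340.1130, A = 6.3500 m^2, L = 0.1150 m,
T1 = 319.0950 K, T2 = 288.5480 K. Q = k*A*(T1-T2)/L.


dT = 30.5470 K
Q = 340.1130 * 6.3500 * 30.5470 / 0.1150 = 573677.3217 W

573677.3217 W


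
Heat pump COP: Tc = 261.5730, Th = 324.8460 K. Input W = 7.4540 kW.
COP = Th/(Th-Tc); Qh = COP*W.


COP = 324.8460 / 63.2730 = 5.1340
Qh = 5.1340 * 7.4540 = 38.2691 kW

COP = 5.1340, Qh = 38.2691 kW


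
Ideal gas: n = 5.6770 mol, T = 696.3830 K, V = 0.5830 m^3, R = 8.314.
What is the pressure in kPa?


P = nRT/V = 5.6770 * 8.314 * 696.3830 / 0.5830
= 32868.2873 / 0.5830 = 56377.8514 Pa = 56.3779 kPa

56.3779 kPa


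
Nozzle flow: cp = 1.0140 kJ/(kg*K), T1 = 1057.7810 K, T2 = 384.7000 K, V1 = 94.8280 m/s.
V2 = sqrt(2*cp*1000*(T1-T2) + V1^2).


dT = 673.0810 K
2*cp*1000*dT = 1365008.2680
V1^2 = 8992.3496
V2 = sqrt(1374000.6176) = 1172.1777 m/s

1172.1777 m/s


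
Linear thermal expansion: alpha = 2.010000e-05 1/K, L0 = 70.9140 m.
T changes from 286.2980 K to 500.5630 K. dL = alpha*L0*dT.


dT = 214.2650 K
dL = 2.010000e-05 * 70.9140 * 214.2650 = 0.305407 m
L_final = 71.219407 m

dL = 0.305407 m


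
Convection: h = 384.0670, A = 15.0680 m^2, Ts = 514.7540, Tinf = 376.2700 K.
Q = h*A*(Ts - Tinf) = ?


dT = 138.4840 K
Q = 384.0670 * 15.0680 * 138.4840 = 801423.7416 W

801423.7416 W


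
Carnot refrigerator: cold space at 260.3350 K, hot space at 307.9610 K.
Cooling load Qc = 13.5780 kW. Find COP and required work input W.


COP = 260.3350 / 47.6260 = 5.4662
W = 13.5780 / 5.4662 = 2.4840 kW

COP = 5.4662, W = 2.4840 kW


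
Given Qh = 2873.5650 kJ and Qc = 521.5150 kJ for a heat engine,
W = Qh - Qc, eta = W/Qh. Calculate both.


W = 2873.5650 - 521.5150 = 2352.0500 kJ
eta = 2352.0500 / 2873.5650 = 0.8185 = 81.8513%

W = 2352.0500 kJ, eta = 81.8513%


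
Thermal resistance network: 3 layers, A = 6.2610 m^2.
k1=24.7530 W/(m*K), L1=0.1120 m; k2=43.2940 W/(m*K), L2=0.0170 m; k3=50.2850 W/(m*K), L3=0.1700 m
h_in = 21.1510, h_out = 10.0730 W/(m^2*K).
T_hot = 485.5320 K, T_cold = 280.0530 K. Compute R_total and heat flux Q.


R_conv_in = 1/(21.1510*6.2610) = 0.0076
R_1 = 0.1120/(24.7530*6.2610) = 0.0007
R_2 = 0.0170/(43.2940*6.2610) = 6.2716e-05
R_3 = 0.1700/(50.2850*6.2610) = 0.0005
R_conv_out = 1/(10.0730*6.2610) = 0.0159
R_total = 0.0247 K/W
Q = 205.4790 / 0.0247 = 8307.9331 W

R_total = 0.0247 K/W, Q = 8307.9331 W


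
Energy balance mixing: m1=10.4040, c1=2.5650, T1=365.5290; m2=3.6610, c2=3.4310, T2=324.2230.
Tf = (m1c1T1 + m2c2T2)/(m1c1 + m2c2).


num = 13827.1317
den = 39.2472
Tf = 352.3092 K

352.3092 K


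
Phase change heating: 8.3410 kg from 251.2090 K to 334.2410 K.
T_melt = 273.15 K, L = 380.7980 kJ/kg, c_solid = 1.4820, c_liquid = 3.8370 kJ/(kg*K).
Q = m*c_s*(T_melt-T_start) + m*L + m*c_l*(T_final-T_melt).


Q1 (sensible, solid) = 8.3410 * 1.4820 * 21.9410 = 271.2206 kJ
Q2 (latent) = 8.3410 * 380.7980 = 3176.2361 kJ
Q3 (sensible, liquid) = 8.3410 * 3.8370 * 61.0910 = 1955.1818 kJ
Q_total = 5402.6386 kJ

5402.6386 kJ


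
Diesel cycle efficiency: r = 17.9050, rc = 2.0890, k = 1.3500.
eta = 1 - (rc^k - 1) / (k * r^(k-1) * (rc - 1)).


r^(k-1) = 2.7450
rc^k = 2.7034
eta = 0.5779 = 57.7891%

57.7891%


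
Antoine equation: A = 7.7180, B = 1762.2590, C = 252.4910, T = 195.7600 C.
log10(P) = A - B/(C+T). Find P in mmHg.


C+T = 448.2510
B/(C+T) = 3.9314
log10(P) = 7.7180 - 3.9314 = 3.7866
P = 10^3.7866 = 6117.7088 mmHg

6117.7088 mmHg


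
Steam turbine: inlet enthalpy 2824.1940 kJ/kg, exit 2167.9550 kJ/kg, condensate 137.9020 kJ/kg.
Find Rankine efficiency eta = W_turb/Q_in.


W = 656.2390 kJ/kg
Q_in = 2686.2920 kJ/kg
eta = 0.2443 = 24.4292%

eta = 24.4292%


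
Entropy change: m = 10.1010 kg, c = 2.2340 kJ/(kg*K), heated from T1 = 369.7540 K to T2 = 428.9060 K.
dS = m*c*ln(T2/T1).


T2/T1 = 1.1600
ln(T2/T1) = 0.1484
dS = 10.1010 * 2.2340 * 0.1484 = 3.3487 kJ/K

3.3487 kJ/K


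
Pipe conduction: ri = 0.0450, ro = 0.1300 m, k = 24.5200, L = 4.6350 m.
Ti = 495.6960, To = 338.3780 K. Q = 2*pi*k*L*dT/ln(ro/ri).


dT = 157.3180 K
ln(ro/ri) = 1.0609
Q = 2*pi*24.5200*4.6350*157.3180 / 1.0609 = 105892.5772 W

105892.5772 W


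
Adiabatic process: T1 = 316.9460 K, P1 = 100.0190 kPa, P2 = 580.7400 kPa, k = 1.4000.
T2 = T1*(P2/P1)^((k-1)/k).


(k-1)/k = 0.2857
(P2/P1)^exp = 1.6529
T2 = 316.9460 * 1.6529 = 523.8925 K

523.8925 K


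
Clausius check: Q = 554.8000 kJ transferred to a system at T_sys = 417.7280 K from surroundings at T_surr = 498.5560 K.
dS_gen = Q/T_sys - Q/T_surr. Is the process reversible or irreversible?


dS_sys = 554.8000/417.7280 = 1.3281 kJ/K
dS_surr = -554.8000/498.5560 = -1.1128 kJ/K
dS_gen = 1.3281 - 1.1128 = 0.2153 kJ/K (irreversible)

dS_gen = 0.2153 kJ/K, irreversible


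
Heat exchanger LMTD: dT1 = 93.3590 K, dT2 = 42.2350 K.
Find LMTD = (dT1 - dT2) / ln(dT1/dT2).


dT1/dT2 = 2.2105
ln(dT1/dT2) = 0.7932
LMTD = 51.1240 / 0.7932 = 64.4526 K

64.4526 K


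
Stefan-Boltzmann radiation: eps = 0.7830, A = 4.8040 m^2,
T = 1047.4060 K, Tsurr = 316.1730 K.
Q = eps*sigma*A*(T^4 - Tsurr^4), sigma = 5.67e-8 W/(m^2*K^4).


T^4 = 1.2035e+12
Tsurr^4 = 9.9931e+09
Q = 0.7830 * 5.67e-8 * 4.8040 * 1.1935e+12 = 254558.1561 W

254558.1561 W


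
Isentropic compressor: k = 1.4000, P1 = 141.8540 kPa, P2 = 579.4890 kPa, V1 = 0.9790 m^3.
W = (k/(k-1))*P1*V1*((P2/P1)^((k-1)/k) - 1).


(k-1)/k = 0.2857
(P2/P1)^exp = 1.4950
W = 3.5000 * 141.8540 * 0.9790 * (1.4950 - 1) = 240.5817 kJ

240.5817 kJ


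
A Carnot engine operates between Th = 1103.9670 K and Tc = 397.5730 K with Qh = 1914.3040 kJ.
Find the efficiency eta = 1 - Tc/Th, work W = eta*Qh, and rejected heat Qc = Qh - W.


eta = 1 - 397.5730/1103.9670 = 0.6399
W = 0.6399 * 1914.3040 = 1224.9033 kJ
Qc = 1914.3040 - 1224.9033 = 689.4007 kJ

eta = 63.9869%, W = 1224.9033 kJ, Qc = 689.4007 kJ


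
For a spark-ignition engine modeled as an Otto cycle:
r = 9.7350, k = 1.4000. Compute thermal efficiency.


r^(k-1) = 2.4850
eta = 1 - 1/2.4850 = 0.5976 = 59.7593%

59.7593%


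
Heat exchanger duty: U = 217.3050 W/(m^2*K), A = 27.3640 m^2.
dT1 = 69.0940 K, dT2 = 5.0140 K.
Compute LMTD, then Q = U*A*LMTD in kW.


LMTD = 24.4279 K
Q = 217.3050 * 27.3640 * 24.4279 = 145256.2368 W = 145.2562 kW

145.2562 kW


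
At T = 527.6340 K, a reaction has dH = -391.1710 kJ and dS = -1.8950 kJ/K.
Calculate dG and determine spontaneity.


T*dS = 527.6340 * -1.8950 = -999.8664 kJ
dG = -391.1710 + 999.8664 = 608.6954 kJ (non-spontaneous)

dG = 608.6954 kJ, non-spontaneous


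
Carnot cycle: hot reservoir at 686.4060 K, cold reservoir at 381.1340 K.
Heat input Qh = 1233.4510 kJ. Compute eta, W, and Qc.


eta = 1 - 381.1340/686.4060 = 0.4447
W = 0.4447 * 1233.4510 = 548.5646 kJ
Qc = 1233.4510 - 548.5646 = 684.8864 kJ

eta = 44.4740%, W = 548.5646 kJ, Qc = 684.8864 kJ


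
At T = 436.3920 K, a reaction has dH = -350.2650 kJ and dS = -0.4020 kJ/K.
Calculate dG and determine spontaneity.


T*dS = 436.3920 * -0.4020 = -175.4296 kJ
dG = -350.2650 + 175.4296 = -174.8354 kJ (spontaneous)

dG = -174.8354 kJ, spontaneous


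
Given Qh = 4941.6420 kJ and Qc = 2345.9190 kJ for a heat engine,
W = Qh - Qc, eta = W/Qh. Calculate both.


W = 4941.6420 - 2345.9190 = 2595.7230 kJ
eta = 2595.7230 / 4941.6420 = 0.5253 = 52.5275%

W = 2595.7230 kJ, eta = 52.5275%


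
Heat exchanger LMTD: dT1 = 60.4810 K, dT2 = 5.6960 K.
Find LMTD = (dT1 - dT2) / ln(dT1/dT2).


dT1/dT2 = 10.6182
ln(dT1/dT2) = 2.3626
LMTD = 54.7850 / 2.3626 = 23.1888 K

23.1888 K


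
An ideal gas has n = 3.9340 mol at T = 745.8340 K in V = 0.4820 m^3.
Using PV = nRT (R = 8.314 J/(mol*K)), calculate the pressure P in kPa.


P = nRT/V = 3.9340 * 8.314 * 745.8340 / 0.4820
= 24394.1985 / 0.4820 = 50610.3703 Pa = 50.6104 kPa

50.6104 kPa


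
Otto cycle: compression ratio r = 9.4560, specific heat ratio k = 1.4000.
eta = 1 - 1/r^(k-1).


r^(k-1) = 2.4563
eta = 1 - 1/2.4563 = 0.5929 = 59.2885%

59.2885%


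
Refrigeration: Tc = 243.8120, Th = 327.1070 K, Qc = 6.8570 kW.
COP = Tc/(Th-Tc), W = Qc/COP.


COP = 243.8120 / 83.2950 = 2.9271
W = 6.8570 / 2.9271 = 2.3426 kW

COP = 2.9271, W = 2.3426 kW


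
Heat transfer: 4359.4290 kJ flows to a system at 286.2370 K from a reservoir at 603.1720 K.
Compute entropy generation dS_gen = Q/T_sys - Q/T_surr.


dS_sys = 4359.4290/286.2370 = 15.2301 kJ/K
dS_surr = -4359.4290/603.1720 = -7.2275 kJ/K
dS_gen = 15.2301 - 7.2275 = 8.0026 kJ/K (irreversible)

dS_gen = 8.0026 kJ/K, irreversible


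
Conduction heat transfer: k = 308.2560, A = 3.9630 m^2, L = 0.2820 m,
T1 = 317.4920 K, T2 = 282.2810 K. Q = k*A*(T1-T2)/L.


dT = 35.2110 K
Q = 308.2560 * 3.9630 * 35.2110 / 0.2820 = 152533.3688 W

152533.3688 W


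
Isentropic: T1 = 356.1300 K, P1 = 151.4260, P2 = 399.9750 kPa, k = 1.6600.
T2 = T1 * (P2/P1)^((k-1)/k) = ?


(k-1)/k = 0.3976
(P2/P1)^exp = 1.4714
T2 = 356.1300 * 1.4714 = 523.9925 K

523.9925 K


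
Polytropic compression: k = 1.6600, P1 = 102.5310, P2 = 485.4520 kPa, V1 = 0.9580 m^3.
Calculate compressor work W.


(k-1)/k = 0.3976
(P2/P1)^exp = 1.8556
W = 2.5152 * 102.5310 * 0.9580 * (1.8556 - 1) = 211.3811 kJ

211.3811 kJ


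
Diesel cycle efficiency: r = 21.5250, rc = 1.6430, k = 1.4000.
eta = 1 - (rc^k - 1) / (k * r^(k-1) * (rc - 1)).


r^(k-1) = 3.4133
rc^k = 2.0040
eta = 0.6733 = 67.3256%

67.3256%


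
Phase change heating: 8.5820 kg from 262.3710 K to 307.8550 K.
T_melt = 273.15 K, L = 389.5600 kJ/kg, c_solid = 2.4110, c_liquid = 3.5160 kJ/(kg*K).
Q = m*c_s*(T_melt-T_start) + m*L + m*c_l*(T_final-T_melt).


Q1 (sensible, solid) = 8.5820 * 2.4110 * 10.7790 = 223.0305 kJ
Q2 (latent) = 8.5820 * 389.5600 = 3343.2039 kJ
Q3 (sensible, liquid) = 8.5820 * 3.5160 * 34.7050 = 1047.1995 kJ
Q_total = 4613.4339 kJ

4613.4339 kJ


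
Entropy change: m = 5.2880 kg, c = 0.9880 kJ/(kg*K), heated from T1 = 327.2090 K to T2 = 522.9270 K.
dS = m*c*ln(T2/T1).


T2/T1 = 1.5981
ln(T2/T1) = 0.4688
dS = 5.2880 * 0.9880 * 0.4688 = 2.4495 kJ/K

2.4495 kJ/K


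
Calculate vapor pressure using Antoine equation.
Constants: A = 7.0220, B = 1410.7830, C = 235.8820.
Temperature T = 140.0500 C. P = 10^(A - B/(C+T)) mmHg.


C+T = 375.9320
B/(C+T) = 3.7528
log10(P) = 7.0220 - 3.7528 = 3.2692
P = 10^3.2692 = 1858.8265 mmHg

1858.8265 mmHg


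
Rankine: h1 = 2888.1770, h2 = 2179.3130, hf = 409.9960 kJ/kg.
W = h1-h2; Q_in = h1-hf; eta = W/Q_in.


W = 708.8640 kJ/kg
Q_in = 2478.1810 kJ/kg
eta = 0.2860 = 28.6042%

eta = 28.6042%


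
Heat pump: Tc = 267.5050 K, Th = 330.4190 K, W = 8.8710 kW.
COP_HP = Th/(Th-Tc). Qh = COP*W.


COP = 330.4190 / 62.9140 = 5.2519
Qh = 5.2519 * 8.8710 = 46.5897 kW

COP = 5.2519, Qh = 46.5897 kW


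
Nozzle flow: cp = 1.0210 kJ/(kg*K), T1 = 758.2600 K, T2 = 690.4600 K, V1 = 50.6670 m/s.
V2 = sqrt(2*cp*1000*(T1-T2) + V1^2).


dT = 67.8000 K
2*cp*1000*dT = 138447.6000
V1^2 = 2567.1449
V2 = sqrt(141014.7449) = 375.5193 m/s

375.5193 m/s


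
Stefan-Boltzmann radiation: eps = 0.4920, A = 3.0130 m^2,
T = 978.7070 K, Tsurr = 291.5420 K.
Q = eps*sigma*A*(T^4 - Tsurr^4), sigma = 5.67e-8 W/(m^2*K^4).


T^4 = 9.1751e+11
Tsurr^4 = 7.2244e+09
Q = 0.4920 * 5.67e-8 * 3.0130 * 9.1029e+11 = 76511.1828 W

76511.1828 W


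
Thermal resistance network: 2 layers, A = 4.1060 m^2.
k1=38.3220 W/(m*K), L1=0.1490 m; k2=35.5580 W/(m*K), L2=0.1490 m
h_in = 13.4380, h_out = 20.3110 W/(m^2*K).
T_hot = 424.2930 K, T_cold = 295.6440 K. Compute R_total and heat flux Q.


R_conv_in = 1/(13.4380*4.1060) = 0.0181
R_1 = 0.1490/(38.3220*4.1060) = 0.0009
R_2 = 0.1490/(35.5580*4.1060) = 0.0010
R_conv_out = 1/(20.3110*4.1060) = 0.0120
R_total = 0.0321 K/W
Q = 128.6490 / 0.0321 = 4010.0059 W

R_total = 0.0321 K/W, Q = 4010.0059 W


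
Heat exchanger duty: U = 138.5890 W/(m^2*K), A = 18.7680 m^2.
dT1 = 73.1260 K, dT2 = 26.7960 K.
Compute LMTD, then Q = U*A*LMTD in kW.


LMTD = 46.1486 K
Q = 138.5890 * 18.7680 * 46.1486 = 120034.2094 W = 120.0342 kW

120.0342 kW


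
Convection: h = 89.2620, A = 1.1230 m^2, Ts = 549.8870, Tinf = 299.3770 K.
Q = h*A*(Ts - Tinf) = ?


dT = 250.5100 K
Q = 89.2620 * 1.1230 * 250.5100 = 25111.4295 W

25111.4295 W


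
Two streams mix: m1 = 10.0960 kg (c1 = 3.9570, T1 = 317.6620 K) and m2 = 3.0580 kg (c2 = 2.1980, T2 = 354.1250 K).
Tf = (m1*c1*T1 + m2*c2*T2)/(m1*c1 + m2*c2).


num = 15070.8018
den = 46.6714
Tf = 322.9133 K

322.9133 K


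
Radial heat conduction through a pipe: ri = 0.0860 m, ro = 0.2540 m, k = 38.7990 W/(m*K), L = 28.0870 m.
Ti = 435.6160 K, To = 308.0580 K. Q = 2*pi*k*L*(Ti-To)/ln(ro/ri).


dT = 127.5580 K
ln(ro/ri) = 1.0830
Q = 2*pi*38.7990*28.0870*127.5580 / 1.0830 = 806473.7284 W

806473.7284 W


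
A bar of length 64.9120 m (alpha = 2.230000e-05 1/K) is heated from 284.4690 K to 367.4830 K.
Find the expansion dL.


dT = 83.0140 K
dL = 2.230000e-05 * 64.9120 * 83.0140 = 0.120166 m
L_final = 65.032166 m

dL = 0.120166 m


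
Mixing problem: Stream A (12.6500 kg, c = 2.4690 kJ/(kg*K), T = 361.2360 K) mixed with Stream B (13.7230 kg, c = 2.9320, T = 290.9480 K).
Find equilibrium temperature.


num = 22988.9658
den = 71.4687
Tf = 321.6649 K

321.6649 K


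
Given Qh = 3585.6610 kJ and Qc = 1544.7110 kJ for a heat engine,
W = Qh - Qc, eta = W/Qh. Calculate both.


W = 3585.6610 - 1544.7110 = 2040.9500 kJ
eta = 2040.9500 / 3585.6610 = 0.5692 = 56.9198%

W = 2040.9500 kJ, eta = 56.9198%


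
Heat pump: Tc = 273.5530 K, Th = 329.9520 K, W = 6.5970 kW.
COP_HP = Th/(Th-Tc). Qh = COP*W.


COP = 329.9520 / 56.3990 = 5.8503
Qh = 5.8503 * 6.5970 = 38.5945 kW

COP = 5.8503, Qh = 38.5945 kW


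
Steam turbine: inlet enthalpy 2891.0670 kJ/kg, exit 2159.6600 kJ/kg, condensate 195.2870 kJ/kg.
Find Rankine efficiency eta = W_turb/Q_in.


W = 731.4070 kJ/kg
Q_in = 2695.7800 kJ/kg
eta = 0.2713 = 27.1316%

eta = 27.1316%


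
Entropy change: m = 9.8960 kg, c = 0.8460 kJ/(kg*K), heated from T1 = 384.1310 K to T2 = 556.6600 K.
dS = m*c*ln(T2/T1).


T2/T1 = 1.4491
ln(T2/T1) = 0.3710
dS = 9.8960 * 0.8460 * 0.3710 = 3.1058 kJ/K

3.1058 kJ/K


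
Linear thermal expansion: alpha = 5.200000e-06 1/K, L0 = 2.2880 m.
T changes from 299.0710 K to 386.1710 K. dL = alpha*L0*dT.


dT = 87.1000 K
dL = 5.200000e-06 * 2.2880 * 87.1000 = 0.001036 m
L_final = 2.289036 m

dL = 0.001036 m


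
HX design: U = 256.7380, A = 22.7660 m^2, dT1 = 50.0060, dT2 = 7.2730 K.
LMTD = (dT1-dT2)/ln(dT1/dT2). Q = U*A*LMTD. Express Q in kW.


LMTD = 22.1647 K
Q = 256.7380 * 22.7660 * 22.1647 = 129550.4913 W = 129.5505 kW

129.5505 kW


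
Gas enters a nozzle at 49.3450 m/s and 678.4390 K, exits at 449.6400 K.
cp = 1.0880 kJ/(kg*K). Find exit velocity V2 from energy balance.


dT = 228.7990 K
2*cp*1000*dT = 497866.6240
V1^2 = 2434.9290
V2 = sqrt(500301.5530) = 707.3200 m/s

707.3200 m/s


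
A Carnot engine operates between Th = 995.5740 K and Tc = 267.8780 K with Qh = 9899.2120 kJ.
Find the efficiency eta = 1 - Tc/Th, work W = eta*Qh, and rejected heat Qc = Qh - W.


eta = 1 - 267.8780/995.5740 = 0.7309
W = 0.7309 * 9899.2120 = 7235.6419 kJ
Qc = 9899.2120 - 7235.6419 = 2663.5701 kJ

eta = 73.0931%, W = 7235.6419 kJ, Qc = 2663.5701 kJ


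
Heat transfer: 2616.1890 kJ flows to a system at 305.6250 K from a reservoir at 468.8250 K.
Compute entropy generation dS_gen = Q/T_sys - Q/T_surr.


dS_sys = 2616.1890/305.6250 = 8.5601 kJ/K
dS_surr = -2616.1890/468.8250 = -5.5803 kJ/K
dS_gen = 8.5601 - 5.5803 = 2.9798 kJ/K (irreversible)

dS_gen = 2.9798 kJ/K, irreversible


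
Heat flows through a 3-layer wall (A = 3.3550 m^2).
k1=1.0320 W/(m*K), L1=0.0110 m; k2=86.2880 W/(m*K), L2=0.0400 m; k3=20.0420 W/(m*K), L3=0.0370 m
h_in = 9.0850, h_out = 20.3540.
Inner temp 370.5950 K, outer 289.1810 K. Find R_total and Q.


R_conv_in = 1/(9.0850*3.3550) = 0.0328
R_1 = 0.0110/(1.0320*3.3550) = 0.0032
R_2 = 0.0400/(86.2880*3.3550) = 0.0001
R_3 = 0.0370/(20.0420*3.3550) = 0.0006
R_conv_out = 1/(20.3540*3.3550) = 0.0146
R_total = 0.0513 K/W
Q = 81.4140 / 0.0513 = 1586.4733 W

R_total = 0.0513 K/W, Q = 1586.4733 W


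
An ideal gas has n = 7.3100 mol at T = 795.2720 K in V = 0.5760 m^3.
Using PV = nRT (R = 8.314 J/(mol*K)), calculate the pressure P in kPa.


P = nRT/V = 7.3100 * 8.314 * 795.2720 / 0.5760
= 48332.9262 / 0.5760 = 83911.3302 Pa = 83.9113 kPa

83.9113 kPa


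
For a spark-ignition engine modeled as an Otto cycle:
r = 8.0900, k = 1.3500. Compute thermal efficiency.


r^(k-1) = 2.0787
eta = 1 - 1/2.0787 = 0.5189 = 51.8919%

51.8919%


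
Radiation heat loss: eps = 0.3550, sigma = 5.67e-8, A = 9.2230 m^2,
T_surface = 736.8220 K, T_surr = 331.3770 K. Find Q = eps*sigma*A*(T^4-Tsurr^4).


T^4 = 2.9475e+11
Tsurr^4 = 1.2058e+10
Q = 0.3550 * 5.67e-8 * 9.2230 * 2.8269e+11 = 52479.8894 W

52479.8894 W


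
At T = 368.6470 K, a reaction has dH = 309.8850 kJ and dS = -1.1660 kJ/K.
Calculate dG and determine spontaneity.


T*dS = 368.6470 * -1.1660 = -429.8424 kJ
dG = 309.8850 + 429.8424 = 739.7274 kJ (non-spontaneous)

dG = 739.7274 kJ, non-spontaneous


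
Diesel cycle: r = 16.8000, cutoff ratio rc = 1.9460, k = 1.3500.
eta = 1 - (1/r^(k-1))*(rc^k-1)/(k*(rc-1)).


r^(k-1) = 2.6845
rc^k = 2.4566
eta = 0.5751 = 57.5115%

57.5115%


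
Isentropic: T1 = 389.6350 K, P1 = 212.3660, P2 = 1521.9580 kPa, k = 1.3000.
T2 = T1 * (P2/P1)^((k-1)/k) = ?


(k-1)/k = 0.2308
(P2/P1)^exp = 1.5754
T2 = 389.6350 * 1.5754 = 613.8171 K

613.8171 K


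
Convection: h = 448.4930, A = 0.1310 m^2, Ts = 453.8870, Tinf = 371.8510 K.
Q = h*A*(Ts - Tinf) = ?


dT = 82.0360 K
Q = 448.4930 * 0.1310 * 82.0360 = 4819.8269 W

4819.8269 W


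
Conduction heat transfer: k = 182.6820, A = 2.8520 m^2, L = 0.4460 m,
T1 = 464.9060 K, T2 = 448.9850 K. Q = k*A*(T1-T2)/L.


dT = 15.9210 K
Q = 182.6820 * 2.8520 * 15.9210 / 0.4460 = 18598.6218 W

18598.6218 W


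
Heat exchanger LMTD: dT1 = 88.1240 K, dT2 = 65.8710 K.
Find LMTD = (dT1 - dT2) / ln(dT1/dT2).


dT1/dT2 = 1.3378
ln(dT1/dT2) = 0.2910
LMTD = 22.2530 / 0.2910 = 76.4585 K

76.4585 K


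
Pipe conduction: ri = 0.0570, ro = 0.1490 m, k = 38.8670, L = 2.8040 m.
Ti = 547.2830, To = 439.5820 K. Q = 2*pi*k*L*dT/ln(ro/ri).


dT = 107.7010 K
ln(ro/ri) = 0.9609
Q = 2*pi*38.8670*2.8040*107.7010 / 0.9609 = 76750.7597 W

76750.7597 W


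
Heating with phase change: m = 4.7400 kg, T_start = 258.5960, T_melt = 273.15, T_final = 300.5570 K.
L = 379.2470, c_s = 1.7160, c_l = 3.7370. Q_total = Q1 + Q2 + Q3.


Q1 (sensible, solid) = 4.7400 * 1.7160 * 14.5540 = 118.3799 kJ
Q2 (latent) = 4.7400 * 379.2470 = 1797.6308 kJ
Q3 (sensible, liquid) = 4.7400 * 3.7370 * 27.4070 = 485.4706 kJ
Q_total = 2401.4813 kJ

2401.4813 kJ


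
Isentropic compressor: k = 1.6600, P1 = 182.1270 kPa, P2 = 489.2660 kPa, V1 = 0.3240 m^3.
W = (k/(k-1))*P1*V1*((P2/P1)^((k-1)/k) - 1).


(k-1)/k = 0.3976
(P2/P1)^exp = 1.4813
W = 2.5152 * 182.1270 * 0.3240 * (1.4813 - 1) = 71.4286 kJ

71.4286 kJ


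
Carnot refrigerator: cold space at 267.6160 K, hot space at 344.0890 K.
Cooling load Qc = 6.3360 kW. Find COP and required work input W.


COP = 267.6160 / 76.4730 = 3.4995
W = 6.3360 / 3.4995 = 1.8106 kW

COP = 3.4995, W = 1.8106 kW


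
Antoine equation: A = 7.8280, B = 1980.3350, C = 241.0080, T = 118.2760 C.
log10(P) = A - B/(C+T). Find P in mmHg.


C+T = 359.2840
B/(C+T) = 5.5119
log10(P) = 7.8280 - 5.5119 = 2.3161
P = 10^2.3161 = 207.0651 mmHg

207.0651 mmHg


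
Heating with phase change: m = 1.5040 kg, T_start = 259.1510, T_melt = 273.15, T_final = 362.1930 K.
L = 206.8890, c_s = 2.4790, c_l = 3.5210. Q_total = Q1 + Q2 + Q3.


Q1 (sensible, solid) = 1.5040 * 2.4790 * 13.9990 = 52.1941 kJ
Q2 (latent) = 1.5040 * 206.8890 = 311.1611 kJ
Q3 (sensible, liquid) = 1.5040 * 3.5210 * 89.0430 = 471.5347 kJ
Q_total = 834.8898 kJ

834.8898 kJ


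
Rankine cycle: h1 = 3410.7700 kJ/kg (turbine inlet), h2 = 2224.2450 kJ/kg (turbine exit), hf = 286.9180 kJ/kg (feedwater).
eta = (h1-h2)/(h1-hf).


W = 1186.5250 kJ/kg
Q_in = 3123.8520 kJ/kg
eta = 0.3798 = 37.9828%

eta = 37.9828%


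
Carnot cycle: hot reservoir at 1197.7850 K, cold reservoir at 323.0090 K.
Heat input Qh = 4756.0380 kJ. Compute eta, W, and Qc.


eta = 1 - 323.0090/1197.7850 = 0.7303
W = 0.7303 * 4756.0380 = 3473.4680 kJ
Qc = 4756.0380 - 3473.4680 = 1282.5700 kJ

eta = 73.0328%, W = 3473.4680 kJ, Qc = 1282.5700 kJ


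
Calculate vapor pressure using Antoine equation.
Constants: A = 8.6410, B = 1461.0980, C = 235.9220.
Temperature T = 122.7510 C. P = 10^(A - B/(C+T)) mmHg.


C+T = 358.6730
B/(C+T) = 4.0736
log10(P) = 8.6410 - 4.0736 = 4.5674
P = 10^4.5674 = 36929.9418 mmHg

36929.9418 mmHg


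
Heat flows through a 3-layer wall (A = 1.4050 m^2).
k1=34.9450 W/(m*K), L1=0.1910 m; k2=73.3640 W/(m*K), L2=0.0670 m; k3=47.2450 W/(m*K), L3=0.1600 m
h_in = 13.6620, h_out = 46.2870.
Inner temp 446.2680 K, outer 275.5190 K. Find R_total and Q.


R_conv_in = 1/(13.6620*1.4050) = 0.0521
R_1 = 0.1910/(34.9450*1.4050) = 0.0039
R_2 = 0.0670/(73.3640*1.4050) = 0.0007
R_3 = 0.1600/(47.2450*1.4050) = 0.0024
R_conv_out = 1/(46.2870*1.4050) = 0.0154
R_total = 0.0744 K/W
Q = 170.7490 / 0.0744 = 2294.2749 W

R_total = 0.0744 K/W, Q = 2294.2749 W


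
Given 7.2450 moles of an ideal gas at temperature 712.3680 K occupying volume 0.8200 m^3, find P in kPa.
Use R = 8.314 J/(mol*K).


P = nRT/V = 7.2450 * 8.314 * 712.3680 / 0.8200
= 42909.4366 / 0.8200 = 52328.5812 Pa = 52.3286 kPa

52.3286 kPa


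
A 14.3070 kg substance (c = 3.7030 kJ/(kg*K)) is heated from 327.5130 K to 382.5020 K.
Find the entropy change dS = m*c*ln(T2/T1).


T2/T1 = 1.1679
ln(T2/T1) = 0.1552
dS = 14.3070 * 3.7030 * 0.1552 = 8.2226 kJ/K

8.2226 kJ/K


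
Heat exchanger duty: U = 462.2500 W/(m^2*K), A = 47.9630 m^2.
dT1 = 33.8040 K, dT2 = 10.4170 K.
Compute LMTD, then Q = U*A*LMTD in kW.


LMTD = 19.8676 K
Q = 462.2500 * 47.9630 * 19.8676 = 440483.4935 W = 440.4835 kW

440.4835 kW


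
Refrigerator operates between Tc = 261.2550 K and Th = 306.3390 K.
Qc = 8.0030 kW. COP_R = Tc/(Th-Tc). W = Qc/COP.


COP = 261.2550 / 45.0840 = 5.7948
W = 8.0030 / 5.7948 = 1.3811 kW

COP = 5.7948, W = 1.3811 kW


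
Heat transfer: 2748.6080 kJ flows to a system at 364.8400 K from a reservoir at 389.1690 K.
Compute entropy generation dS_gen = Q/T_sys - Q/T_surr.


dS_sys = 2748.6080/364.8400 = 7.5337 kJ/K
dS_surr = -2748.6080/389.1690 = -7.0628 kJ/K
dS_gen = 7.5337 - 7.0628 = 0.4710 kJ/K (irreversible)

dS_gen = 0.4710 kJ/K, irreversible


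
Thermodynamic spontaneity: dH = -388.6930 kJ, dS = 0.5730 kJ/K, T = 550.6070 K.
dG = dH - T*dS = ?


T*dS = 550.6070 * 0.5730 = 315.4978 kJ
dG = -388.6930 - 315.4978 = -704.1908 kJ (spontaneous)

dG = -704.1908 kJ, spontaneous


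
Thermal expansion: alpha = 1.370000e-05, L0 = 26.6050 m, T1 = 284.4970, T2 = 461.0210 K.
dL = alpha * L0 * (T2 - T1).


dT = 176.5240 K
dL = 1.370000e-05 * 26.6050 * 176.5240 = 0.064341 m
L_final = 26.669341 m

dL = 0.064341 m


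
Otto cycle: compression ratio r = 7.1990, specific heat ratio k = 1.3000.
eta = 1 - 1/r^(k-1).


r^(k-1) = 1.8079
eta = 1 - 1/1.8079 = 0.4469 = 44.6881%

44.6881%


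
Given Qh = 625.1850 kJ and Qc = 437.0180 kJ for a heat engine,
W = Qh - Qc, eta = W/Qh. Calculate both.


W = 625.1850 - 437.0180 = 188.1670 kJ
eta = 188.1670 / 625.1850 = 0.3010 = 30.0978%

W = 188.1670 kJ, eta = 30.0978%


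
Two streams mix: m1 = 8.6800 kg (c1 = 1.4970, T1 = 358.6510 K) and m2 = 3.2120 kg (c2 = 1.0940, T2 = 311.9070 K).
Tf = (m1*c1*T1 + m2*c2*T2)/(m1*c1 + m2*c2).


num = 5756.3155
den = 16.5079
Tf = 348.7009 K

348.7009 K


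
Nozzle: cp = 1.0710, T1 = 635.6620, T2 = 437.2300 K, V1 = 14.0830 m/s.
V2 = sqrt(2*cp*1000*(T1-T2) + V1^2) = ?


dT = 198.4320 K
2*cp*1000*dT = 425041.3440
V1^2 = 198.3309
V2 = sqrt(425239.6749) = 652.1040 m/s

652.1040 m/s


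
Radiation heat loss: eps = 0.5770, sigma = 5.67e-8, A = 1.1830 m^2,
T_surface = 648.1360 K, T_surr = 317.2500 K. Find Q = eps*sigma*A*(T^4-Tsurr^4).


T^4 = 1.7647e+11
Tsurr^4 = 1.0130e+10
Q = 0.5770 * 5.67e-8 * 1.1830 * 1.6634e+11 = 6437.7454 W

6437.7454 W


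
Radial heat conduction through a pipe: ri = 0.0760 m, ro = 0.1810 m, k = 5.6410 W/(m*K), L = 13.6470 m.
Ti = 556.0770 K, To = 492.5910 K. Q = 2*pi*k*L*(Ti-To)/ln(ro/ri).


dT = 63.4860 K
ln(ro/ri) = 0.8678
Q = 2*pi*5.6410*13.6470*63.4860 / 0.8678 = 35387.4811 W

35387.4811 W


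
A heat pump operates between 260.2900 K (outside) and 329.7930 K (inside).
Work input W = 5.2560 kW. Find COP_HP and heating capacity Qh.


COP = 329.7930 / 69.5030 = 4.7450
Qh = 4.7450 * 5.2560 = 24.9398 kW

COP = 4.7450, Qh = 24.9398 kW


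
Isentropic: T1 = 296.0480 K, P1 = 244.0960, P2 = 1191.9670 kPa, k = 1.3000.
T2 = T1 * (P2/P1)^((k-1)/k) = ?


(k-1)/k = 0.2308
(P2/P1)^exp = 1.4419
T2 = 296.0480 * 1.4419 = 426.8681 K

426.8681 K


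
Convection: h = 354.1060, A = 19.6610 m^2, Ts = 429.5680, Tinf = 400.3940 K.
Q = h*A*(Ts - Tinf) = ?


dT = 29.1740 K
Q = 354.1060 * 19.6610 * 29.1740 = 203111.6655 W

203111.6655 W


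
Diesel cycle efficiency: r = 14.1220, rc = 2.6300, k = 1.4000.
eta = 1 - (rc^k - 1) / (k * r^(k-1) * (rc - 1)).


r^(k-1) = 2.8838
rc^k = 3.8720
eta = 0.5636 = 56.3571%

56.3571%


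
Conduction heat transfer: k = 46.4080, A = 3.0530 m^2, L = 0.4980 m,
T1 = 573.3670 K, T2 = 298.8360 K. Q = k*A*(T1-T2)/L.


dT = 274.5310 K
Q = 46.4080 * 3.0530 * 274.5310 / 0.4980 = 78105.5160 W

78105.5160 W


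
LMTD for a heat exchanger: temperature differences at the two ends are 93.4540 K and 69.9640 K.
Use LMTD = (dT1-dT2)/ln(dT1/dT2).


dT1/dT2 = 1.3357
ln(dT1/dT2) = 0.2895
LMTD = 23.4900 / 0.2895 = 81.1431 K

81.1431 K


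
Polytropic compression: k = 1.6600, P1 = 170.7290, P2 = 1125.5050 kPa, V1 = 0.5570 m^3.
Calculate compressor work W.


(k-1)/k = 0.3976
(P2/P1)^exp = 2.1166
W = 2.5152 * 170.7290 * 0.5570 * (2.1166 - 1) = 267.0738 kJ

267.0738 kJ


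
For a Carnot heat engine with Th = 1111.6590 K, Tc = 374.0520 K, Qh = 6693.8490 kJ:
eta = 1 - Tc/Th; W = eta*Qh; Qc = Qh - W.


eta = 1 - 374.0520/1111.6590 = 0.6635
W = 0.6635 * 6693.8490 = 4441.4968 kJ
Qc = 6693.8490 - 4441.4968 = 2252.3522 kJ

eta = 66.3519%, W = 4441.4968 kJ, Qc = 2252.3522 kJ


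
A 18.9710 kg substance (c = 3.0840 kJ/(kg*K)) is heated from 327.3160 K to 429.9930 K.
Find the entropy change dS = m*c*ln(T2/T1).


T2/T1 = 1.3137
ln(T2/T1) = 0.2728
dS = 18.9710 * 3.0840 * 0.2728 = 15.9631 kJ/K

15.9631 kJ/K


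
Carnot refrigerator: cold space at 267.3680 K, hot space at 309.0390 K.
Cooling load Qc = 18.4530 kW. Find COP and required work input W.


COP = 267.3680 / 41.6710 = 6.4162
W = 18.4530 / 6.4162 = 2.8760 kW

COP = 6.4162, W = 2.8760 kW


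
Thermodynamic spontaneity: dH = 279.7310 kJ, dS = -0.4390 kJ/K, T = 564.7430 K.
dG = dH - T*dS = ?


T*dS = 564.7430 * -0.4390 = -247.9222 kJ
dG = 279.7310 + 247.9222 = 527.6532 kJ (non-spontaneous)

dG = 527.6532 kJ, non-spontaneous


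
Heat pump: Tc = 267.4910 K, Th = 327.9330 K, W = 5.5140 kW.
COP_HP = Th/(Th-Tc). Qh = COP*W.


COP = 327.9330 / 60.4420 = 5.4256
Qh = 5.4256 * 5.5140 = 29.9167 kW

COP = 5.4256, Qh = 29.9167 kW


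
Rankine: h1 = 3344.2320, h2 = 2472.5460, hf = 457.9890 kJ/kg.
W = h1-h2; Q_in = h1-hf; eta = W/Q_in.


W = 871.6860 kJ/kg
Q_in = 2886.2430 kJ/kg
eta = 0.3020 = 30.2014%

eta = 30.2014%


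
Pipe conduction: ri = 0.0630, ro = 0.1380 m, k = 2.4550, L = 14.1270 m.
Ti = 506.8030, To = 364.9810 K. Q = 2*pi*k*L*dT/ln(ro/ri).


dT = 141.8220 K
ln(ro/ri) = 0.7841
Q = 2*pi*2.4550*14.1270*141.8220 / 0.7841 = 39413.3147 W

39413.3147 W


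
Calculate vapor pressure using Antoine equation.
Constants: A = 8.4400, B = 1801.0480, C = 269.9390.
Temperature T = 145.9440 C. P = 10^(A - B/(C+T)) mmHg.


C+T = 415.8830
B/(C+T) = 4.3307
log10(P) = 8.4400 - 4.3307 = 4.1093
P = 10^4.1093 = 12862.9237 mmHg

12862.9237 mmHg


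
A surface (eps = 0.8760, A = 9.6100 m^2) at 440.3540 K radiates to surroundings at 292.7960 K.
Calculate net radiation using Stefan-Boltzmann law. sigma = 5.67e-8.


T^4 = 3.7602e+10
Tsurr^4 = 7.3495e+09
Q = 0.8760 * 5.67e-8 * 9.6100 * 3.0252e+10 = 14440.0009 W

14440.0009 W


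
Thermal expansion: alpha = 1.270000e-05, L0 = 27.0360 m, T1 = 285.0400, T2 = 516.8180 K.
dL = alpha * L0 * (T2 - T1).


dT = 231.7780 K
dL = 1.270000e-05 * 27.0360 * 231.7780 = 0.079583 m
L_final = 27.115583 m

dL = 0.079583 m


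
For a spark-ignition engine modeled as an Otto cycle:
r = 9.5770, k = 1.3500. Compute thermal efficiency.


r^(k-1) = 2.2051
eta = 1 - 1/2.2051 = 0.5465 = 54.6508%

54.6508%


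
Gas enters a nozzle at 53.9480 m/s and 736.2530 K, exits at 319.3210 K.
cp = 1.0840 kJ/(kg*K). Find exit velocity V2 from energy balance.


dT = 416.9320 K
2*cp*1000*dT = 903908.5760
V1^2 = 2910.3867
V2 = sqrt(906818.9627) = 952.2704 m/s

952.2704 m/s


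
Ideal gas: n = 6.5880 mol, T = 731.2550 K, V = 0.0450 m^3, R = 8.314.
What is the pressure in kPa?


P = nRT/V = 6.5880 * 8.314 * 731.2550 / 0.0450
= 40052.7610 / 0.0450 = 890061.3558 Pa = 890.0614 kPa

890.0614 kPa


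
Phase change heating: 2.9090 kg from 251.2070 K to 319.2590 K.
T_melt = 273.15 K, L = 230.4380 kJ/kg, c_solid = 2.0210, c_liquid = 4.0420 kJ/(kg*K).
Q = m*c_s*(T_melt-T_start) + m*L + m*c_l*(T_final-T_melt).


Q1 (sensible, solid) = 2.9090 * 2.0210 * 21.9430 = 129.0048 kJ
Q2 (latent) = 2.9090 * 230.4380 = 670.3441 kJ
Q3 (sensible, liquid) = 2.9090 * 4.0420 * 46.1090 = 542.1578 kJ
Q_total = 1341.5068 kJ

1341.5068 kJ


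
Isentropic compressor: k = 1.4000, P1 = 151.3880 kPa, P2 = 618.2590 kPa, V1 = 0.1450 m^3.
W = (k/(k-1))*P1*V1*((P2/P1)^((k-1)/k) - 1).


(k-1)/k = 0.2857
(P2/P1)^exp = 1.4948
W = 3.5000 * 151.3880 * 0.1450 * (1.4948 - 1) = 38.0181 kJ

38.0181 kJ


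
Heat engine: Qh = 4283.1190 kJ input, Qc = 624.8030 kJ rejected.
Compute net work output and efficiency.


W = 4283.1190 - 624.8030 = 3658.3160 kJ
eta = 3658.3160 / 4283.1190 = 0.8541 = 85.4124%

W = 3658.3160 kJ, eta = 85.4124%


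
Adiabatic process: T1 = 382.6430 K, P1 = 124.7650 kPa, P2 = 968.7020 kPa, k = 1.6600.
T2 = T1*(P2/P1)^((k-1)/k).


(k-1)/k = 0.3976
(P2/P1)^exp = 2.2589
T2 = 382.6430 * 2.2589 = 864.3466 K

864.3466 K


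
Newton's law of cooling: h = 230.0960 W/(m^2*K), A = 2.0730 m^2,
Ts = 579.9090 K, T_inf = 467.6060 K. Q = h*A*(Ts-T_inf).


dT = 112.3030 K
Q = 230.0960 * 2.0730 * 112.3030 = 53567.2966 W

53567.2966 W


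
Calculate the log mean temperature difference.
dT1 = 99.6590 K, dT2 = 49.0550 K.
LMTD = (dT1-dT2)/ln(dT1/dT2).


dT1/dT2 = 2.0316
ln(dT1/dT2) = 0.7088
LMTD = 50.6040 / 0.7088 = 71.3927 K

71.3927 K


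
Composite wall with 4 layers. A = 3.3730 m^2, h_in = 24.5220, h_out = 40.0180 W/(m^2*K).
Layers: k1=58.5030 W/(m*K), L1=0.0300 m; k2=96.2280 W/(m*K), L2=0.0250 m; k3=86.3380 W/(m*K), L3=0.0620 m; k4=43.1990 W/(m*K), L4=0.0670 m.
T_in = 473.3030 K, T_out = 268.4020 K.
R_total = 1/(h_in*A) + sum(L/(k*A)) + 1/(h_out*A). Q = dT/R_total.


R_conv_in = 1/(24.5220*3.3730) = 0.0121
R_1 = 0.0300/(58.5030*3.3730) = 0.0002
R_2 = 0.0250/(96.2280*3.3730) = 7.7023e-05
R_3 = 0.0620/(86.3380*3.3730) = 0.0002
R_4 = 0.0670/(43.1990*3.3730) = 0.0005
R_conv_out = 1/(40.0180*3.3730) = 0.0074
R_total = 0.0204 K/W
Q = 204.9010 / 0.0204 = 10044.0314 W

R_total = 0.0204 K/W, Q = 10044.0314 W


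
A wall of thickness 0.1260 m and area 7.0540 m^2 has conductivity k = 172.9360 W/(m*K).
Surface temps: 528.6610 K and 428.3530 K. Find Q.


dT = 100.3080 K
Q = 172.9360 * 7.0540 * 100.3080 / 0.1260 = 971149.0531 W

971149.0531 W


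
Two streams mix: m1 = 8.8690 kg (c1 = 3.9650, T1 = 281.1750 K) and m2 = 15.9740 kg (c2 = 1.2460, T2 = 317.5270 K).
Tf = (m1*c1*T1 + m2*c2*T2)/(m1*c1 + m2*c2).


num = 16207.6150
den = 55.0692
Tf = 294.3137 K

294.3137 K


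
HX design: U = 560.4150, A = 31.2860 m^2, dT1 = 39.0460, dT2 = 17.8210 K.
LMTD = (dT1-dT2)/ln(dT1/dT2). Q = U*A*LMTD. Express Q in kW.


LMTD = 27.0602 K
Q = 560.4150 * 31.2860 * 27.0602 = 474449.9954 W = 474.4500 kW

474.4500 kW


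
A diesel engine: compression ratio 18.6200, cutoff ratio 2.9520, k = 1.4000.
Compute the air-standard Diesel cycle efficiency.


r^(k-1) = 3.2210
rc^k = 4.5516
eta = 0.5965 = 59.6519%

59.6519%


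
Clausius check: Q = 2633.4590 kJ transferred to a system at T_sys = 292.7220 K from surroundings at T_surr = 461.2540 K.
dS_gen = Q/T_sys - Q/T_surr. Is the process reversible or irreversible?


dS_sys = 2633.4590/292.7220 = 8.9965 kJ/K
dS_surr = -2633.4590/461.2540 = -5.7093 kJ/K
dS_gen = 8.9965 - 5.7093 = 3.2871 kJ/K (irreversible)

dS_gen = 3.2871 kJ/K, irreversible


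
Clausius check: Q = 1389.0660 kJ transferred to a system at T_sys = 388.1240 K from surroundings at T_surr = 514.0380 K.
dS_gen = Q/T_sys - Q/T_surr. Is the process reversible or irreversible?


dS_sys = 1389.0660/388.1240 = 3.5789 kJ/K
dS_surr = -1389.0660/514.0380 = -2.7023 kJ/K
dS_gen = 3.5789 - 2.7023 = 0.8767 kJ/K (irreversible)

dS_gen = 0.8767 kJ/K, irreversible


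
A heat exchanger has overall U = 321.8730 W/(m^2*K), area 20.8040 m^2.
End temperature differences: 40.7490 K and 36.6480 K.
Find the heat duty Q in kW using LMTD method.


LMTD = 38.6623 K
Q = 321.8730 * 20.8040 * 38.6623 = 258891.9765 W = 258.8920 kW

258.8920 kW


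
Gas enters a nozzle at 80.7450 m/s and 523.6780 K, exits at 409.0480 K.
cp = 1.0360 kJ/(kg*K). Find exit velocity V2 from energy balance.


dT = 114.6300 K
2*cp*1000*dT = 237513.3600
V1^2 = 6519.7550
V2 = sqrt(244033.1150) = 493.9971 m/s

493.9971 m/s


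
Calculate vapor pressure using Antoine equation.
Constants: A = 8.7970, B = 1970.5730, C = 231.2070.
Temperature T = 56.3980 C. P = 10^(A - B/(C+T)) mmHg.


C+T = 287.6050
B/(C+T) = 6.8517
log10(P) = 8.7970 - 6.8517 = 1.9453
P = 10^1.9453 = 88.1730 mmHg

88.1730 mmHg


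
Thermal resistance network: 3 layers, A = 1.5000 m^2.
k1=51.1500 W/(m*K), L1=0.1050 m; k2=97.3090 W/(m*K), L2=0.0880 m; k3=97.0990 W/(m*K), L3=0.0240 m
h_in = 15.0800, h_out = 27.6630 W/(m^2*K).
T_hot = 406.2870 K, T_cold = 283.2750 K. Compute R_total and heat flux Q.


R_conv_in = 1/(15.0800*1.5000) = 0.0442
R_1 = 0.1050/(51.1500*1.5000) = 0.0014
R_2 = 0.0880/(97.3090*1.5000) = 0.0006
R_3 = 0.0240/(97.0990*1.5000) = 0.0002
R_conv_out = 1/(27.6630*1.5000) = 0.0241
R_total = 0.0704 K/W
Q = 123.0120 / 0.0704 = 1746.2273 W

R_total = 0.0704 K/W, Q = 1746.2273 W


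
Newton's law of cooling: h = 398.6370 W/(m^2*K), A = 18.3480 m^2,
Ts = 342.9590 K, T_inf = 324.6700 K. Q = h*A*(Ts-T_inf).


dT = 18.2890 K
Q = 398.6370 * 18.3480 * 18.2890 = 133769.2516 W

133769.2516 W


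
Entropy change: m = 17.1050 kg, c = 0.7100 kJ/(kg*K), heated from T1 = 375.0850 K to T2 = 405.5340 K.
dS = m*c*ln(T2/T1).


T2/T1 = 1.0812
ln(T2/T1) = 0.0781
dS = 17.1050 * 0.7100 * 0.0781 = 0.9479 kJ/K

0.9479 kJ/K
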